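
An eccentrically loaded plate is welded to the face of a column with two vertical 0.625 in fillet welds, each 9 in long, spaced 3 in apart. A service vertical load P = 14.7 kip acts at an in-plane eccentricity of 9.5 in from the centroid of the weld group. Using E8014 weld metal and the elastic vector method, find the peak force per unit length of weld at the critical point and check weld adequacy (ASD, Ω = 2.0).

f_max ≈ 4.42 kip/in; adequate

E80XX → F_EXX = 80 ksi.
Total weld length L_w = 18 in. Treat welds as unit-width lines.
Polar moment about centroid: J = 2[d³/12 + d(b/2)²] = 2[9³/12 + 9×1.5²] = 162 in³.
Direct shear f_v = P/L_w = 14.7 / 18 = 0.8167 kip/in (vertical).
Torsion M = P·e = 14.7 × 9.5 = 139.65 kip·in.
Critical point at (x, y) = (1.5, 4.5) from centroid. f_tx = M·y/J = 3.879 kip/in; f_ty = M·x/J = 1.293 kip/in.
Resultant f_max = √[f_tx² + (f_v + f_ty)²] = √[3.879² + (0.8167 + 1.293)²] = 4.416 kip/in.
Capacity per unit length: r_n/Ω = (1/2.0) × 0.6 × 80 × (0.707 × 0.625) = 10.6 kip/in.
4.416 ≤ 10.6 → adequate.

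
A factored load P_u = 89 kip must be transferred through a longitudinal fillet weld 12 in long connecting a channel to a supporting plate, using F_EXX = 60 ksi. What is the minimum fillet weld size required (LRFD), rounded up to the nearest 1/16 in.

Total weld length L = 12 in.
Required throat t_e = P_u / (φ × 0.6 F_EXX × L) = 89 / (0.75 × 0.6 × 60 × 12) = 0.2747 in.
Required leg w = t_e / 0.707 = 0.3885 in → use 7/16 in.

w = 7/16 in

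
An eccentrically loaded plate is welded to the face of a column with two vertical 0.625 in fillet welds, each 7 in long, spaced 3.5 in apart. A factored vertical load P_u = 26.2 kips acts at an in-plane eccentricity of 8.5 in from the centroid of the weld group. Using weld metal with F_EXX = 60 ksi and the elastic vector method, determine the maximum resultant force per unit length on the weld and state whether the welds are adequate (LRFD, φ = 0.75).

f_max ≈ 9.69 kip/in; adequate

Total weld length L_w = 14 in. Treat welds as unit-width lines.
Polar moment about centroid: J = 2[d³/12 + d(b/2)²] = 2[7³/12 + 7×1.75²] = 100 in³.
Direct shear f_v = P/L_w = 26.2 / 14 = 1.871 kip/in (vertical).
Torsion M = P·e = 26.2 × 8.5 = 222.7 kip·in.
Critical point at (x, y) = (1.75, 3.5) from centroid. f_tx = M·y/J = 7.791 kip/in; f_ty = M·x/J = 3.896 kip/in.
Resultant f_max = √[f_tx² + (f_v + f_ty)²] = √[7.791² + (1.871 + 3.896)²] = 9.693 kip/in.
Capacity per unit length: φr_n = 0.75 × 0.6 × 60 × (0.707 × 0.625) = 11.93 kip/in.
9.693 ≤ 11.93 → adequate.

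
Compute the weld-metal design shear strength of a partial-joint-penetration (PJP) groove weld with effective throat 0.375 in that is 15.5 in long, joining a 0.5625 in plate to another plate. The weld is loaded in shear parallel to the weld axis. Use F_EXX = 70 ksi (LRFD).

φR_n ≈ 183 kips

Effective throat (given) t_e = 0.375 in.
A_we = 0.375 × 15.5 = 5.812 in².
F_nw = 0.6 F_EXX = 42 ksi.
φR_n = 0.75 × 42 × 5.812 = 183.1 kips.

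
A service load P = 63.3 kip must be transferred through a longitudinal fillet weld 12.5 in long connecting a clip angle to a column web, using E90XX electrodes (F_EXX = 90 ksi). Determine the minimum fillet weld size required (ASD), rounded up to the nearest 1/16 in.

w = 5/16 in

Total weld length L = 12.5 in.
Required throat t_e = P × Ω / (0.6 F_EXX × L) = 63.3 × 2.0 / (0.6 × 90 × 12.5) = 0.1876 in.
Required leg w = t_e / 0.707 = 0.2653 in → use 5/16 in.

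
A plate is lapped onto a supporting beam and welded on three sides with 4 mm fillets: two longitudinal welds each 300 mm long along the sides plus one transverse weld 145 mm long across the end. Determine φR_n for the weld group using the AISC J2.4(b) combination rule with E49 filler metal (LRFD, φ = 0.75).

φR_n ≈ 465 kN

E49XX → F_EXX = 490 MPa.
t_e = 0.707 × 4 = 2.828 mm.
R_nwl = 0.6 × 490 × 2.828 × 600 × 10⁻³ = 498.9 kN (longitudinal, 2 welds).
R_nwt = 0.6 × 490 × 2.828 × 145 × 10⁻³ = 120.6 kN (transverse, base value).
(i) R_nwl + R_nwt = 619.4 kN; (ii) 0.85 R_nwl + 1.5 R_nwt = 604.9 kN.
R_n = max = 619.4 kN [governs: (i)]; φR_n = 464.6 kN.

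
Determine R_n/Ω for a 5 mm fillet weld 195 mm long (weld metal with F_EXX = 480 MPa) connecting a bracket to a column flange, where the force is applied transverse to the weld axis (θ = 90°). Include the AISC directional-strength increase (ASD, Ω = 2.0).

t_e = 0.707 × 5 = 3.535 mm; A_we = 3.535 × 195 = 689.3 mm².
Directional factor: 1.0 + 0.5 sin^1.5(90°) = 1.5.
F_nw = 0.6 × 480 × 1.5 = 432 MPa.
R_n/Ω = (432 × 689.3) / 2.0 × 10⁻³ = 148.9 kN.

R_n/Ω ≈ 149 kN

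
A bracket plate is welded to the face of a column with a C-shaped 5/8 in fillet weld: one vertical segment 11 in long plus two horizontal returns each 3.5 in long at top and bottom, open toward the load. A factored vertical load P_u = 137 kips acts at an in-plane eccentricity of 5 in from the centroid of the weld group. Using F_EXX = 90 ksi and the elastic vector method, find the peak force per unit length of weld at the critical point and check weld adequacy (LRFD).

f_max ≈ 17.2 kip/in; adequate

Total weld length L_w = 18 in. Treat welds as unit-width lines.
Centroid: x̄ = 2×3.5×1.75 / 18 = 0.6806 in from the vertical weld.
Polar moment about centroid: J = I_x + I_y = [11³/12 + 2×3.5×5.5²] + [11×0.6806² + 2(3.5³/12 + 3.5×1.069²)] = 342.9 in³.
Direct shear f_v = P/L_w = 137 / 18 = 7.611 kip/in (vertical).
Torsion M = P·e = 137 × 5 = 685 kip·in.
Critical point at (x, y) = (2.819, 5.5) from centroid. f_tx = M·y/J = 10.99 kip/in; f_ty = M·x/J = 5.632 kip/in.
Resultant f_max = √[f_tx² + (f_v + f_ty)²] = √[10.99² + (7.611 + 5.632)²] = 17.21 kip/in.
Capacity per unit length: φr_n = 0.75 × 0.6 × 90 × (0.707 × 0.625) = 17.9 kip/in.
17.21 ≤ 17.9 → adequate.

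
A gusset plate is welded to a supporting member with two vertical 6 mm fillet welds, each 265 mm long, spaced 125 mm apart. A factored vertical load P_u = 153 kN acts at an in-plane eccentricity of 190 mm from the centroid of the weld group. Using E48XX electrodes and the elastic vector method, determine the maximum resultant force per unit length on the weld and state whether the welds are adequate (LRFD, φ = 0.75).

E48XX → F_EXX = 480 MPa.
Total weld length L_w = 530 mm. Treat welds as unit-width lines.
Polar moment about centroid: J = 2[d³/12 + d(b/2)²] = 2[265³/12 + 265×62.5²] = 5172000 mm³.
Direct shear f_v = P/L_w = 153×10³ / 530 = 288.7 N/mm (vertical).
Torsion M = P·e = 153×10³ × 190 = 29070000 N·mm.
Critical point at (x, y) = (62.5, 132.5) from centroid. f_tx = M·y/J = 744.7 N/mm; f_ty = M·x/J = 351.3 N/mm.
Resultant f_max = √[f_tx² + (f_v + f_ty)²] = √[744.7² + (288.7 + 351.3)²] = 981.9 N/mm.
Capacity per unit length: φr_n = 0.75 × 0.6 × 480 × (0.707 × 6) = 916.3 N/mm.
981.9 > 916.3 → NOT adequate.

f_max ≈ 982 N/mm; NOT adequate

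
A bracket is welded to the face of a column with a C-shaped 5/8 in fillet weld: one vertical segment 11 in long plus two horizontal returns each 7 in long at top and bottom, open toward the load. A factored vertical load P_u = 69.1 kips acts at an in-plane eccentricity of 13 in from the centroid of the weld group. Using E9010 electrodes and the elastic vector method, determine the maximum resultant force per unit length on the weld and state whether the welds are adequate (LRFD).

E90XX → F_EXX = 90 ksi.
Total weld length L_w = 25 in. Treat welds as unit-width lines.
Centroid: x̄ = 2×7×3.5 / 25 = 1.96 in from the vertical weld.
Polar moment about centroid: J = I_x + I_y = [11³/12 + 2×7×5.5²] + [11×1.96² + 2(7³/12 + 7×1.54²)] = 667 in³.
Direct shear f_v = P/L_w = 69.1 / 25 = 2.764 kip/in (vertical).
Torsion M = P·e = 69.1 × 13 = 898.3 kip·in.
Critical point at (x, y) = (5.04, 5.5) from centroid. f_tx = M·y/J = 7.407 kip/in; f_ty = M·x/J = 6.787 kip/in.
Resultant f_max = √[f_tx² + (f_v + f_ty)²] = √[7.407² + (2.764 + 6.787)²] = 12.09 kip/in.
Capacity per unit length: φr_n = 0.75 × 0.6 × 90 × (0.707 × 0.625) = 17.9 kip/in.
12.09 ≤ 17.9 → adequate.

f_max ≈ 12.1 kip/in; adequate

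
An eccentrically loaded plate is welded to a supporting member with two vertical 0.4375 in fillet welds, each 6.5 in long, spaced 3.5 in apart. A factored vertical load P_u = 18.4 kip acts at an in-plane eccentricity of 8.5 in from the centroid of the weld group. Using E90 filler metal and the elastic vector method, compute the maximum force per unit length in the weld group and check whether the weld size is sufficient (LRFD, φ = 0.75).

E90XX → F_EXX = 90 ksi.
Total weld length L_w = 13 in. Treat welds as unit-width lines.
Polar moment about centroid: J = 2[d³/12 + d(b/2)²] = 2[6.5³/12 + 6.5×1.75²] = 85.58 in³.
Direct shear f_v = P/L_w = 18.4 / 13 = 1.415 kip/in (vertical).
Torsion M = P·e = 18.4 × 8.5 = 156.4 kip·in.
Critical point at (x, y) = (1.75, 3.25) from centroid. f_tx = M·y/J = 5.939 kip/in; f_ty = M·x/J = 3.198 kip/in.
Resultant f_max = √[f_tx² + (f_v + f_ty)²] = √[5.939² + (1.415 + 3.198)²] = 7.521 kip/in.
Capacity per unit length: φr_n = 0.75 × 0.6 × 90 × (0.707 × 0.4375) = 12.53 kip/in.
7.521 ≤ 12.53 → adequate.

f_max ≈ 7.52 kip/in; adequate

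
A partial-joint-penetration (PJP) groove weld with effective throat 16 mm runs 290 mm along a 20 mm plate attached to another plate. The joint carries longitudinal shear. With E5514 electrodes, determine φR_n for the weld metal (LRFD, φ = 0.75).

φR_n ≈ 1150 kN

E55XX → F_EXX = 550 MPa.
Effective throat (given) t_e = 16 mm.
A_we = 16 × 290 = 4640 mm².
F_nw = 0.6 F_EXX = 330 MPa.
φR_n = 0.75 × 330 × 4640 × 10⁻³ = 1148 kN.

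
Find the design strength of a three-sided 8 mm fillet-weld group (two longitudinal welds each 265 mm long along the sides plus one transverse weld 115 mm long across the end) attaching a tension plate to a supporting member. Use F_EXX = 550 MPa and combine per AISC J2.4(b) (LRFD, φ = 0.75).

t_e = 0.707 × 8 = 5.656 mm.
R_nwl = 0.6 × 550 × 5.656 × 530 × 10⁻³ = 989.2 kN (longitudinal, 2 welds).
R_nwt = 0.6 × 550 × 5.656 × 115 × 10⁻³ = 214.6 kN (transverse, base value).
(i) R_nwl + R_nwt = 1204 kN; (ii) 0.85 R_nwl + 1.5 R_nwt = 1163 kN.
R_n = max = 1204 kN [governs: (i)]; φR_n = 902.9 kN.

φR_n ≈ 903 kN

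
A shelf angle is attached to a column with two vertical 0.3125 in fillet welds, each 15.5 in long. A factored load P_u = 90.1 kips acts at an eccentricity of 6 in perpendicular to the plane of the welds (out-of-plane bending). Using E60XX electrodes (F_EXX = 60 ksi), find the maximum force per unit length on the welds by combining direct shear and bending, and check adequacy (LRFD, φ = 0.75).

f_max ≈ 7.35 kip/in; NOT adequate

L_w = 2 × 15.5 = 31 in; section modulus (unit throat) S = 2 × L²/6 = 80.08 in².
Direct shear f_v = P/L_w = 90.1/31 = 2.906 kip/in.
Moment M = P × e = 90.1 × 6 = 540.6 kip·in; bending f_b = M/S = 6.75 kip/in.
f_max = √(f_v² + f_b²) = √(2.906² + 6.75²) = 7.35 kip/in.
φr_n = 0.75 × 0.6 × 60 × (0.707 × 0.3125) = 5.965 kip/in → NOT adequate.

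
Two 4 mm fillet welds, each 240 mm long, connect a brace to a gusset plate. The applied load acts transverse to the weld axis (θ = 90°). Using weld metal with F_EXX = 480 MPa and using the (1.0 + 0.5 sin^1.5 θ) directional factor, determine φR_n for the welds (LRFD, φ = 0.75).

φR_n ≈ 440 kN

t_e = 0.707 × 4 = 2.828 mm; A_we = 2.828 × 480 = 1357 mm².
Directional factor: 1.0 + 0.5 sin^1.5(90°) = 1.5.
F_nw = 0.6 × 480 × 1.5 = 432 MPa.
φR_n = 0.75 × 432 × 1357 × 10⁻³ = 439.8 kN.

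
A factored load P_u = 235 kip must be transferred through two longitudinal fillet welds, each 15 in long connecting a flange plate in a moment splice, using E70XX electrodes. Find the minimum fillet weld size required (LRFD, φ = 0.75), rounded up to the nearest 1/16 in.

E70XX → F_EXX = 70 ksi.
Total weld length L = 30 in.
Required throat t_e = P_u / (φ × 0.6 F_EXX × L) = 235 / (0.75 × 0.6 × 70 × 30) = 0.2487 in.
Required leg w = t_e / 0.707 = 0.3517 in → use 3/8 in.

w = 3/8 in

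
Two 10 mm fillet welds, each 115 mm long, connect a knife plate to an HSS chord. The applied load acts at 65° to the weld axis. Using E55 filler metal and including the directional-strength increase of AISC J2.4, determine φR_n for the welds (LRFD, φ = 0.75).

φR_n ≈ 576 kN

E55XX → F_EXX = 550 MPa.
t_e = 0.707 × 10 = 7.07 mm; A_we = 7.07 × 230 = 1626 mm².
Directional factor: 1.0 + 0.5 sin^1.5(65°) = 1.431.
F_nw = 0.6 × 550 × 1.431 = 472.4 MPa.
φR_n = 0.75 × 472.4 × 1626 × 10⁻³ = 576.1 kN.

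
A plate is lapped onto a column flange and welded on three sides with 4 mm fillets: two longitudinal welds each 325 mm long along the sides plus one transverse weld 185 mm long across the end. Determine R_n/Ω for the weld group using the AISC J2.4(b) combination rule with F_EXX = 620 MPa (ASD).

R_n/Ω ≈ 439 kN

t_e = 0.707 × 4 = 2.828 mm.
R_nwl = 0.6 × 620 × 2.828 × 650 × 10⁻³ = 683.8 kN (longitudinal, 2 welds).
R_nwt = 0.6 × 620 × 2.828 × 185 × 10⁻³ = 194.6 kN (transverse, base value).
(i) R_nwl + R_nwt = 878.4 kN; (ii) 0.85 R_nwl + 1.5 R_nwt = 873.2 kN.
R_n = max = 878.4 kN [governs: (i)]; R_n/Ω = 439.2 kN.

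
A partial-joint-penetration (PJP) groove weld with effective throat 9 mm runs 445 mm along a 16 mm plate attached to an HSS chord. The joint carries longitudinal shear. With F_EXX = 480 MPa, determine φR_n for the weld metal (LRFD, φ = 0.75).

φR_n ≈ 865 kN

Effective throat (given) t_e = 9 mm.
A_we = 9 × 445 = 4005 mm².
F_nw = 0.6 F_EXX = 288 MPa.
φR_n = 0.75 × 288 × 4005 × 10⁻³ = 865.1 kN.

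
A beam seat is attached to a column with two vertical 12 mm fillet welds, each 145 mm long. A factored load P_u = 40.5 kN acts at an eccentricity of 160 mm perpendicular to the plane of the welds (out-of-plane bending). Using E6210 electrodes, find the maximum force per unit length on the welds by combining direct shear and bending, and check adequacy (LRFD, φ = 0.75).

E62XX → F_EXX = 620 MPa.
L_w = 2 × 145 = 290 mm; section modulus (unit throat) S = 2 × L²/6 = 7008 mm².
Direct shear f_v = P/L_w = 40.5×10³/290 = 139.7 N/mm.
Moment M = P × e = 40.5×10³ × 160 = 6480000 N·mm; bending f_b = M/S = 924.6 N/mm.
f_max = √(f_v² + f_b²) = √(139.7² + 924.6²) = 935.1 N/mm.
φr_n = 0.75 × 0.6 × 620 × (0.707 × 12) = 2367 N/mm → adequate.

f_max ≈ 935 N/mm; adequate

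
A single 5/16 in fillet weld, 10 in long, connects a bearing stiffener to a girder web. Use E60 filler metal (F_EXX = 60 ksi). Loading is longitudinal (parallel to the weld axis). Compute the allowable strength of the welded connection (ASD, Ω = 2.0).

R_n/Ω ≈ 39.8 kips

Effective throat t_e = 0.707 × 0.3125 = 0.2209 in.
Total length L = 10 in; A_we = 0.2209 × 10 = 2.209 in².
F_nw = 0.6 F_EXX = 0.6 × 60 = 36 ksi.
R_n = 36 × 2.209 = 79.54 kips; R_n/Ω = 79.54/2.0 = 39.77 kips.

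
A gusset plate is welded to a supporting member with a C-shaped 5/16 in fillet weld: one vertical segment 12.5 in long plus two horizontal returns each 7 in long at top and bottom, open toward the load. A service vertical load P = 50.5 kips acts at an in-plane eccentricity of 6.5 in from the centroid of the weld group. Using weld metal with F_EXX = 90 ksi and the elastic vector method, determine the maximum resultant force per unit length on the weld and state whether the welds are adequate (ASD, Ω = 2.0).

Total weld length L_w = 26.5 in. Treat welds as unit-width lines.
Centroid: x̄ = 2×7×3.5 / 26.5 = 1.849 in from the vertical weld.
Polar moment about centroid: J = I_x + I_y = [12.5³/12 + 2×7×6.25²] + [12.5×1.849² + 2(7³/12 + 7×1.651²)] = 847.7 in³.
Direct shear f_v = P/L_w = 50.5 / 26.5 = 1.906 kip/in (vertical).
Torsion M = P·e = 50.5 × 6.5 = 328.25 kip·in.
Critical point at (x, y) = (5.151, 6.25) from centroid. f_tx = M·y/J = 2.42 kip/in; f_ty = M·x/J = 1.995 kip/in.
Resultant f_max = √[f_tx² + (f_v + f_ty)²] = √[2.42² + (1.906 + 1.995)²] = 4.59 kip/in.
Capacity per unit length: r_n/Ω = (1/2.0) × 0.6 × 90 × (0.707 × 0.3125) = 5.965 kip/in.
4.59 ≤ 5.965 → adequate.

f_max ≈ 4.59 kip/in; adequate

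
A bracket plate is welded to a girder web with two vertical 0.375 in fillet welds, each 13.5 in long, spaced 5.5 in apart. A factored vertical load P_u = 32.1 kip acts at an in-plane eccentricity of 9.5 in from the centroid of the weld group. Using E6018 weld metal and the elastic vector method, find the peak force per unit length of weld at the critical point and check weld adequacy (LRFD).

E60XX → F_EXX = 60 ksi.
Total weld length L_w = 27 in. Treat welds as unit-width lines.
Polar moment about centroid: J = 2[d³/12 + d(b/2)²] = 2[13.5³/12 + 13.5×2.75²] = 614.2 in³.
Direct shear f_v = P/L_w = 32.1 / 27 = 1.189 kip/in (vertical).
Torsion M = P·e = 32.1 × 9.5 = 304.95 kip·in.
Critical point at (x, y) = (2.75, 6.75) from centroid. f_tx = M·y/J = 3.351 kip/in; f_ty = M·x/J = 1.365 kip/in.
Resultant f_max = √[f_tx² + (f_v + f_ty)²] = √[3.351² + (1.189 + 1.365)²] = 4.213 kip/in.
Capacity per unit length: φr_n = 0.75 × 0.6 × 60 × (0.707 × 0.375) = 7.158 kip/in.
4.213 ≤ 7.158 → adequate.

f_max ≈ 4.21 kip/in; adequate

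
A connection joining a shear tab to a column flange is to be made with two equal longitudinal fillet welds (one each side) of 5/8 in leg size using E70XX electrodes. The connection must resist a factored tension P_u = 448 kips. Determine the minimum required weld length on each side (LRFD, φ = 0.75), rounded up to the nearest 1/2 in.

E70XX → F_EXX = 70 ksi.
Throat t_e = 0.707 × 0.625 = 0.4419 in.
φr_n = 0.75 × 0.6 × 70 × 0.4419 = 13.92 kips/in.
L_req = P_u / φr_n = 448 / 13.92 = 32.19 in total.
Per side: 32.19 / 2 = 16.09 in.
Round up → use L = 16.5 in on each side.

L = 16.5 in on each side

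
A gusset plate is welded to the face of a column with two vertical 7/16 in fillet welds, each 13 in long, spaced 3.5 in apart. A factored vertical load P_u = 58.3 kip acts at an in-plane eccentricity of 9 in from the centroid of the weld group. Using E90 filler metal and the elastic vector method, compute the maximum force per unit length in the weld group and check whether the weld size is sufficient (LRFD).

f_max ≈ 8.78 kip/in; adequate

E90XX → F_EXX = 90 ksi.
Total weld length L_w = 26 in. Treat welds as unit-width lines.
Polar moment about centroid: J = 2[d³/12 + d(b/2)²] = 2[13³/12 + 13×1.75²] = 445.8 in³.
Direct shear f_v = P/L_w = 58.3 / 26 = 2.242 kip/in (vertical).
Torsion M = P·e = 58.3 × 9 = 524.7 kip·in.
Critical point at (x, y) = (1.75, 6.5) from centroid. f_tx = M·y/J = 7.651 kip/in; f_ty = M·x/J = 2.06 kip/in.
Resultant f_max = √[f_tx² + (f_v + f_ty)²] = √[7.651² + (2.242 + 2.06)²] = 8.777 kip/in.
Capacity per unit length: φr_n = 0.75 × 0.6 × 90 × (0.707 × 0.4375) = 12.53 kip/in.
8.777 ≤ 12.53 → adequate.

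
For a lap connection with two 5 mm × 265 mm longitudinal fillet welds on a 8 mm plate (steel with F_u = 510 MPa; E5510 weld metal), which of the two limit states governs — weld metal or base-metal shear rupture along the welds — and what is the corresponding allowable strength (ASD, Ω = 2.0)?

E55XX → F_EXX = 550 MPa.
t_e = 0.707 × 5 = 3.535 mm; L = 530 mm.
Weld metal: R_n/Ω = (1/2.0) × 0.6 × 550 × 3.535 × 530 × 10⁻³ = 309.1 kN.
Base metal (shear rupture): R_n/Ω = (1/2.0) × 0.6 × 510 × 8 × 530 × 10⁻³ = 648.7 kN.
Governing: weld metal.

R_n/Ω ≈ 309 kN (weld metal governs)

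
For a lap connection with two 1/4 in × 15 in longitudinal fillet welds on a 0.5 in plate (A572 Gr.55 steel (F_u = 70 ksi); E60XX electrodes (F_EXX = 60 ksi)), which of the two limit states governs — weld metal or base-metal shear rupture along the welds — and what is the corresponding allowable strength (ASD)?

R_n/Ω ≈ 95.4 kips (weld metal governs)

t_e = 0.707 × 0.25 = 0.1767 in; L = 30 in.
Weld metal: R_n/Ω = (1/2.0) × 0.6 × 60 × 0.1767 × 30 = 95.44 kips.
Base metal (shear rupture): R_n/Ω = (1/2.0) × 0.6 × 70 × 0.5 × 30 = 315 kips.
Governing: weld metal.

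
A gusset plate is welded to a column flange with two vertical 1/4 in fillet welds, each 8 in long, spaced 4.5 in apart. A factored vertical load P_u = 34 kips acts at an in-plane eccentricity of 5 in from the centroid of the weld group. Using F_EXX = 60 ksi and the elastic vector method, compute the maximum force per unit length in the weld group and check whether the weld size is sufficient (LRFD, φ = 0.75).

Total weld length L_w = 16 in. Treat welds as unit-width lines.
Polar moment about centroid: J = 2[d³/12 + d(b/2)²] = 2[8³/12 + 8×2.25²] = 166.3 in³.
Direct shear f_v = P/L_w = 34 / 16 = 2.125 kip/in (vertical).
Torsion M = P·e = 34 × 5 = 170 kip·in.
Critical point at (x, y) = (2.25, 4) from centroid. f_tx = M·y/J = 4.088 kip/in; f_ty = M·x/J = 2.3 kip/in.
Resultant f_max = √[f_tx² + (f_v + f_ty)²] = √[4.088² + (2.125 + 2.3)²] = 6.024 kip/in.
Capacity per unit length: φr_n = 0.75 × 0.6 × 60 × (0.707 × 0.25) = 4.772 kip/in.
6.024 > 4.772 → NOT adequate.

f_max ≈ 6.02 kip/in; NOT adequate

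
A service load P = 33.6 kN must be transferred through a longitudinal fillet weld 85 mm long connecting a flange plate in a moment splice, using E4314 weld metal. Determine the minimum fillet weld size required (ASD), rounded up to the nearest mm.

E43XX → F_EXX = 430 MPa.
Total weld length L = 85 mm.
Required throat t_e = P × Ω / (0.6 F_EXX × L) = 33.6 × 2.0 / (0.6 × 430 × 85 × 10⁻³) = 3.064 mm.
Required leg w = t_e / 0.707 = 4.334 mm → use 5 mm.

w = 5 mm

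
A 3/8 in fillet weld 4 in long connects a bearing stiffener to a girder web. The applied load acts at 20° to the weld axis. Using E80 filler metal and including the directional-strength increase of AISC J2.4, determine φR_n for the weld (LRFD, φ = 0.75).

E80XX → F_EXX = 80 ksi.
t_e = 0.707 × 0.375 = 0.2651 in; A_we = 0.2651 × 4 = 1.06 in².
Directional factor: 1.0 + 0.5 sin^1.5(20°) = 1.1.
F_nw = 0.6 × 80 × 1.1 = 52.8 ksi.
φR_n = 0.75 × 52.8 × 1.06 = 42 kips.

φR_n ≈ 42 kips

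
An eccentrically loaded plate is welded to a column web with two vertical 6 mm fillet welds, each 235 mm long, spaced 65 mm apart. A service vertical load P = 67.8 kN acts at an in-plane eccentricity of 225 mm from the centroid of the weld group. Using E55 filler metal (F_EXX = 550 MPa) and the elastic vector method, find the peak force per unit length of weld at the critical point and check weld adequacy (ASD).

Total weld length L_w = 470 mm. Treat welds as unit-width lines.
Polar moment about centroid: J = 2[d³/12 + d(b/2)²] = 2[235³/12 + 235×32.5²] = 2659000 mm³.
Direct shear f_v = P/L_w = 67.8×10³ / 470 = 144.3 N/mm (vertical).
Torsion M = P·e = 67.8×10³ × 225 = 15255000 N·mm.
Critical point at (x, y) = (32.5, 117.5) from centroid. f_tx = M·y/J = 674 N/mm; f_ty = M·x/J = 186.4 N/mm.
Resultant f_max = √[f_tx² + (f_v + f_ty)²] = √[674² + (144.3 + 186.4)²] = 750.8 N/mm.
Capacity per unit length: r_n/Ω = (1/2.0) × 0.6 × 550 × (0.707 × 6) = 699.9 N/mm.
750.8 > 699.9 → NOT adequate.

f_max ≈ 751 N/mm; NOT adequate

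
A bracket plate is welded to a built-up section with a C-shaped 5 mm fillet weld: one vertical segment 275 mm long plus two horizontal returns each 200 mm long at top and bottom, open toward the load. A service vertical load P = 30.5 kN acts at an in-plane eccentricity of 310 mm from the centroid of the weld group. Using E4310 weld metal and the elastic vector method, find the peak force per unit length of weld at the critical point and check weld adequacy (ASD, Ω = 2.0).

f_max ≈ 187 N/mm; adequate

E43XX → F_EXX = 430 MPa.
Total weld length L_w = 675 mm. Treat welds as unit-width lines.
Centroid: x̄ = 2×200×100 / 675 = 59.26 mm from the vertical weld.
Polar moment about centroid: J = I_x + I_y = [275³/12 + 2×200×137.5²] + [275×59.26² + 2(200³/12 + 200×40.74²)] = 12260000 mm³.
Direct shear f_v = P/L_w = 30.5×10³ / 675 = 45.19 N/mm (vertical).
Torsion M = P·e = 30.5×10³ × 310 = 9455000 N·mm.
Critical point at (x, y) = (140.7, 137.5) from centroid. f_tx = M·y/J = 106.1 N/mm; f_ty = M·x/J = 108.6 N/mm.
Resultant f_max = √[f_tx² + (f_v + f_ty)²] = √[106.1² + (45.19 + 108.6)²] = 186.8 N/mm.
Capacity per unit length: r_n/Ω = (1/2.0) × 0.6 × 430 × (0.707 × 5) = 456 N/mm.
186.8 ≤ 456 → adequate.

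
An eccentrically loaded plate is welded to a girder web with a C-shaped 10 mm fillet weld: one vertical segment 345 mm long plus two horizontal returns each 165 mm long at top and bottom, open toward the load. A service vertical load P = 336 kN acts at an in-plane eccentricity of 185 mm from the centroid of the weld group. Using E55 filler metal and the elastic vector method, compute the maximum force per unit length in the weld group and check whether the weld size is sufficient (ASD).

E55XX → F_EXX = 550 MPa.
Total weld length L_w = 675 mm. Treat welds as unit-width lines.
Centroid: x̄ = 2×165×82.5 / 675 = 40.33 mm from the vertical weld.
Polar moment about centroid: J = I_x + I_y = [345³/12 + 2×165×172.5²] + [345×40.33² + 2(165³/12 + 165×42.17²)] = 15140000 mm³.
Direct shear f_v = P/L_w = 336×10³ / 675 = 497.8 N/mm (vertical).
Torsion M = P·e = 336×10³ × 185 = 62160000 N·mm.
Critical point at (x, y) = (124.7, 172.5) from centroid. f_tx = M·y/J = 708.3 N/mm; f_ty = M·x/J = 511.9 N/mm.
Resultant f_max = √[f_tx² + (f_v + f_ty)²] = √[708.3² + (497.8 + 511.9)²] = 1233 N/mm.
Capacity per unit length: r_n/Ω = (1/2.0) × 0.6 × 550 × (0.707 × 10) = 1167 N/mm.
1233 > 1167 → NOT adequate.

f_max ≈ 1230 N/mm; NOT adequate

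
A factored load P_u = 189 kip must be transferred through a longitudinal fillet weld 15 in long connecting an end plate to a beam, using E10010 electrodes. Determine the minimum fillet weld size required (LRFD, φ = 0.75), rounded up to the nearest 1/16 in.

w = 7/16 in

E100XX → F_EXX = 100 ksi.
Total weld length L = 15 in.
Required throat t_e = P_u / (φ × 0.6 F_EXX × L) = 189 / (0.75 × 0.6 × 100 × 15) = 0.28 in.
Required leg w = t_e / 0.707 = 0.396 in → use 7/16 in.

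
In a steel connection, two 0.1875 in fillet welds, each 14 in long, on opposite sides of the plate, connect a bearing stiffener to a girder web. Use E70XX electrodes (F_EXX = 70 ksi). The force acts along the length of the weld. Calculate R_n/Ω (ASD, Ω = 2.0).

R_n/Ω ≈ 77.9 kip

Effective throat t_e = 0.707 × 0.1875 = 0.1326 in.
Total length L = 28 in; A_we = 0.1326 × 28 = 3.712 in².
F_nw = 0.6 F_EXX = 0.6 × 70 = 42 ksi.
R_n = 42 × 3.712 = 155.9 kip; R_n/Ω = 155.9/2.0 = 77.95 kip.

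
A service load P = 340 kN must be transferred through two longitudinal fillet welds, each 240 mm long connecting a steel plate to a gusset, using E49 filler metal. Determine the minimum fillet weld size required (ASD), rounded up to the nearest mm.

w = 7 mm

E49XX → F_EXX = 490 MPa.
Total weld length L = 480 mm.
Required throat t_e = P × Ω / (0.6 F_EXX × L) = 340 × 2.0 / (0.6 × 490 × 480 × 10⁻³) = 4.819 mm.
Required leg w = t_e / 0.707 = 6.816 mm → use 7 mm.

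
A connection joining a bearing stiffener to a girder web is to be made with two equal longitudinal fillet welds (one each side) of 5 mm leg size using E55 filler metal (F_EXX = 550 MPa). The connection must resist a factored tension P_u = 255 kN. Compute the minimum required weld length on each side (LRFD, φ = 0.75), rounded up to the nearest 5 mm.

L = 150 mm on each side

Throat t_e = 0.707 × 5 = 3.535 mm.
φr_n = 0.75 × 0.6 × 550 × 3.535 × 10⁻³ = 0.8749 kN/mm.
L_req = P_u / φr_n = 255 / 0.8749 = 291.5 mm total.
Per side: 291.5 / 2 = 145.7 mm.
Round up → use L = 150 mm on each side.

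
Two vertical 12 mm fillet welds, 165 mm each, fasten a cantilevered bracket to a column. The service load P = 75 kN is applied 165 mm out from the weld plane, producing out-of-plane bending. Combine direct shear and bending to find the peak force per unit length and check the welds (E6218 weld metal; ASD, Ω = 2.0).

E62XX → F_EXX = 620 MPa.
L_w = 2 × 165 = 330 mm; section modulus (unit throat) S = 2 × L²/6 = 9075 mm².
Direct shear f_v = P/L_w = 75×10³/330 = 227.3 N/mm.
Moment M = P × e = 75×10³ × 165 = 12375000 N·mm; bending f_b = M/S = 1364 N/mm.
f_max = √(f_v² + f_b²) = √(227.3² + 1364²) = 1382 N/mm.
r_n/Ω = (1/2.0) × 0.6 × 620 × (0.707 × 12) = 1578 N/mm → adequate.

f_max ≈ 1380 N/mm; adequate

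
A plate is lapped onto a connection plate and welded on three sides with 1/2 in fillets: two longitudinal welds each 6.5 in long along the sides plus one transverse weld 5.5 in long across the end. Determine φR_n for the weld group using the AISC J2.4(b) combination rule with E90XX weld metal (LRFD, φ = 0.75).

E90XX → F_EXX = 90 ksi.
t_e = 0.707 × 0.5 = 0.3535 in.
R_nwl = 0.6 × 90 × 0.3535 × 13 = 248.2 kips (longitudinal, 2 welds).
R_nwt = 0.6 × 90 × 0.3535 × 5.5 = 105 kips (transverse, base value).
(i) R_nwl + R_nwt = 353.1 kips; (ii) 0.85 R_nwl + 1.5 R_nwt = 368.4 kips.
R_n = max = 368.4 kips [governs: (ii)]; φR_n = 276.3 kips.

φR_n ≈ 276 kips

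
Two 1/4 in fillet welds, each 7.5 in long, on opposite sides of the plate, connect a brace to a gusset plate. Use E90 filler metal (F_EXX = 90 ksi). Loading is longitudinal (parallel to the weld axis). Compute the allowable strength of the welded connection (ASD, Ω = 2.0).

Effective throat t_e = 0.707 × 0.25 = 0.1767 in.
Total length L = 15 in; A_we = 0.1767 × 15 = 2.651 in².
F_nw = 0.6 F_EXX = 0.6 × 90 = 54 ksi.
R_n = 54 × 2.651 = 143.2 kip; R_n/Ω = 143.2/2.0 = 71.58 kip.

R_n/Ω ≈ 71.6 kip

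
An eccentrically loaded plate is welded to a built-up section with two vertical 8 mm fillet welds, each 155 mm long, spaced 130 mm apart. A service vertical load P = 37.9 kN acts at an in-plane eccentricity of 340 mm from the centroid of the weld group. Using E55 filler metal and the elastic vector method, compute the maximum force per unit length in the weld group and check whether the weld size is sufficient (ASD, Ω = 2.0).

f_max ≈ 760 N/mm; adequate

E55XX → F_EXX = 550 MPa.
Total weld length L_w = 310 mm. Treat welds as unit-width lines.
Polar moment about centroid: J = 2[d³/12 + d(b/2)²] = 2[155³/12 + 155×65²] = 1930000 mm³.
Direct shear f_v = P/L_w = 37.9×10³ / 310 = 122.3 N/mm (vertical).
Torsion M = P·e = 37.9×10³ × 340 = 12886000 N·mm.
Critical point at (x, y) = (65, 77.5) from centroid. f_tx = M·y/J = 517.3 N/mm; f_ty = M·x/J = 433.9 N/mm.
Resultant f_max = √[f_tx² + (f_v + f_ty)²] = √[517.3² + (122.3 + 433.9)²] = 759.6 N/mm.
Capacity per unit length: r_n/Ω = (1/2.0) × 0.6 × 550 × (0.707 × 8) = 933.2 N/mm.
759.6 ≤ 933.2 → adequate.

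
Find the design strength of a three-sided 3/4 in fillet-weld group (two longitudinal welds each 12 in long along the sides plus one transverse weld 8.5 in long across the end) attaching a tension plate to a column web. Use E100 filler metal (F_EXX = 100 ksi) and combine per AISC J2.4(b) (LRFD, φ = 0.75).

φR_n ≈ 791 kips

t_e = 0.707 × 0.75 = 0.5302 in.
R_nwl = 0.6 × 100 × 0.5302 × 24 = 763.6 kips (longitudinal, 2 welds).
R_nwt = 0.6 × 100 × 0.5302 × 8.5 = 270.4 kips (transverse, base value).
(i) R_nwl + R_nwt = 1034 kips; (ii) 0.85 R_nwl + 1.5 R_nwt = 1055 kips.
R_n = max = 1055 kips [governs: (ii)]; φR_n = 791 kips.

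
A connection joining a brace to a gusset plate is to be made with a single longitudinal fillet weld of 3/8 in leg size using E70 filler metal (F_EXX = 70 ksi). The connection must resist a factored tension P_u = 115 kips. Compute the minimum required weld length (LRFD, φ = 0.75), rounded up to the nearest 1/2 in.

Throat t_e = 0.707 × 0.375 = 0.2651 in.
φr_n = 0.75 × 0.6 × 70 × 0.2651 = 8.351 kips/in.
L_req = P_u / φr_n = 115 / 8.351 = 13.77 in total.
Round up → use L = 14 in.

L = 14 in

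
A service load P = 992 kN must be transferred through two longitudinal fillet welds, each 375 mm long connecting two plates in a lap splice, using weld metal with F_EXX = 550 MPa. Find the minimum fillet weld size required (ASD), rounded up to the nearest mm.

Total weld length L = 750 mm.
Required throat t_e = P × Ω / (0.6 F_EXX × L) = 992 × 2.0 / (0.6 × 550 × 750 × 10⁻³) = 8.016 mm.
Required leg w = t_e / 0.707 = 11.34 mm → use 12 mm.

w = 12 mm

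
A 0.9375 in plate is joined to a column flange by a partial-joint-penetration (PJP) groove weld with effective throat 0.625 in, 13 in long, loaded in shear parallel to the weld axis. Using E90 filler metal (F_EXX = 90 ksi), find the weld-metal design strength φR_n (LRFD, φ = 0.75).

Effective throat (given) t_e = 0.625 in.
A_we = 0.625 × 13 = 8.125 in².
F_nw = 0.6 F_EXX = 54 ksi.
φR_n = 0.75 × 54 × 8.125 = 329.1 kip.

φR_n ≈ 329 kip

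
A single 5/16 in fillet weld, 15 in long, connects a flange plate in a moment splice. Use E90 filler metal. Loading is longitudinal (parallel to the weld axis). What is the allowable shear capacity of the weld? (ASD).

R_n/Ω ≈ 89.5 kip

E90XX → F_EXX = 90 ksi.
Effective throat t_e = 0.707 × 0.3125 = 0.2209 in.
Total length L = 15 in; A_we = 0.2209 × 15 = 3.314 in².
F_nw = 0.6 F_EXX = 0.6 × 90 = 54 ksi.
R_n = 54 × 3.314 = 179 kip; R_n/Ω = 179/2.0 = 89.48 kip.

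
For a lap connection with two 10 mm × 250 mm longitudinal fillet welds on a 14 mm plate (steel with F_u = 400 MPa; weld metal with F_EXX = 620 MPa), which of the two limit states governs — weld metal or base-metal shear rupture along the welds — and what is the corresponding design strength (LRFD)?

t_e = 0.707 × 10 = 7.07 mm; L = 500 mm.
Weld metal: φR_n = 0.75 × 0.6 × 620 × 7.07 × 500 × 10⁻³ = 986.3 kN.
Base metal (shear rupture): φR_n = 0.75 × 0.6 × 400 × 14 × 500 × 10⁻³ = 1260 kN.
Governing: weld metal.

φR_n ≈ 986 kN (weld metal governs)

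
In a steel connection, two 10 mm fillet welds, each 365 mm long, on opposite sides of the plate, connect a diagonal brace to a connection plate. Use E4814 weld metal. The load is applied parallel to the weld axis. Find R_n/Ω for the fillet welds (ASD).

E48XX → F_EXX = 480 MPa.
Effective throat t_e = 0.707 × 10 = 7.07 mm.
Total length L = 730 mm; A_we = 7.07 × 730 = 5161 mm².
F_nw = 0.6 F_EXX = 0.6 × 480 = 288 MPa.
R_n = 288 × 5161 × 10⁻³ = 1486 kN; R_n/Ω = 1486/2.0 = 743.2 kN.

R_n/Ω ≈ 743 kN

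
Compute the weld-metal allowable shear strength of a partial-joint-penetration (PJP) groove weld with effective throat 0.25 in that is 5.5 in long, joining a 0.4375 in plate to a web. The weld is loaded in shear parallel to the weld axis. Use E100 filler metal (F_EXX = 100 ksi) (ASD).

Effective throat (given) t_e = 0.25 in.
A_we = 0.25 × 5.5 = 1.375 in².
F_nw = 0.6 F_EXX = 60 ksi.
R_n/Ω = (60 × 1.375) / 2.0 = 41.25 kips.

R_n/Ω ≈ 41.2 kips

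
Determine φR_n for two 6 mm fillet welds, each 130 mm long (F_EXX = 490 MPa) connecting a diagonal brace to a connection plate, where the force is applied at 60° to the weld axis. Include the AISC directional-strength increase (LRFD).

t_e = 0.707 × 6 = 4.242 mm; A_we = 4.242 × 260 = 1103 mm².
Directional factor: 1.0 + 0.5 sin^1.5(60°) = 1.403.
F_nw = 0.6 × 490 × 1.403 = 412.5 MPa.
φR_n = 0.75 × 412.5 × 1103 × 10⁻³ = 341.2 kN.

φR_n ≈ 341 kN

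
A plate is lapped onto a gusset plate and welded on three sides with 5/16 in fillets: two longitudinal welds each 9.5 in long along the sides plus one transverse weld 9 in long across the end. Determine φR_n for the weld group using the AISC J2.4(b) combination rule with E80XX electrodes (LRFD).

E80XX → F_EXX = 80 ksi.
t_e = 0.707 × 0.3125 = 0.2209 in.
R_nwl = 0.6 × 80 × 0.2209 × 19 = 201.5 kips (longitudinal, 2 welds).
R_nwt = 0.6 × 80 × 0.2209 × 9 = 95.44 kips (transverse, base value).
(i) R_nwl + R_nwt = 296.9 kips; (ii) 0.85 R_nwl + 1.5 R_nwt = 314.4 kips.
R_n = max = 314.4 kips [governs: (ii)]; φR_n = 235.8 kips.

φR_n ≈ 236 kips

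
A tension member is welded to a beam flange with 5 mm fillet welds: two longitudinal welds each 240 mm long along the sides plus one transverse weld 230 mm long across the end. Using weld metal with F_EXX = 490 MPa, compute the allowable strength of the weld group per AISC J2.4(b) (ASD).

t_e = 0.707 × 5 = 3.535 mm.
R_nwl = 0.6 × 490 × 3.535 × 480 × 10⁻³ = 498.9 kN (longitudinal, 2 welds).
R_nwt = 0.6 × 490 × 3.535 × 230 × 10⁻³ = 239 kN (transverse, base value).
(i) R_nwl + R_nwt = 737.9 kN; (ii) 0.85 R_nwl + 1.5 R_nwt = 782.6 kN.
R_n = max = 782.6 kN [governs: (ii)]; R_n/Ω = 391.3 kN.

R_n/Ω ≈ 391 kN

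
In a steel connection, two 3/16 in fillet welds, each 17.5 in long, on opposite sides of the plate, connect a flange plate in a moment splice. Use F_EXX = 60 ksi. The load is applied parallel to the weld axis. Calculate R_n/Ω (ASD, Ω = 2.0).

R_n/Ω ≈ 83.5 kip

Effective throat t_e = 0.707 × 0.1875 = 0.1326 in.
Total length L = 35 in; A_we = 0.1326 × 35 = 4.64 in².
F_nw = 0.6 F_EXX = 0.6 × 60 = 36 ksi.
R_n = 36 × 4.64 = 167 kip; R_n/Ω = 167/2.0 = 83.51 kip.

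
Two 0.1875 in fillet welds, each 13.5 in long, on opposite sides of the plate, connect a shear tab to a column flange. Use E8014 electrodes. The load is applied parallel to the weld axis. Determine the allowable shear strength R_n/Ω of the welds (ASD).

R_n/Ω ≈ 85.9 kips

E80XX → F_EXX = 80 ksi.
Effective throat t_e = 0.707 × 0.1875 = 0.1326 in.
Total length L = 27 in; A_we = 0.1326 × 27 = 3.579 in².
F_nw = 0.6 F_EXX = 0.6 × 80 = 48 ksi.
R_n = 48 × 3.579 = 171.8 kips; R_n/Ω = 171.8/2.0 = 85.9 kips.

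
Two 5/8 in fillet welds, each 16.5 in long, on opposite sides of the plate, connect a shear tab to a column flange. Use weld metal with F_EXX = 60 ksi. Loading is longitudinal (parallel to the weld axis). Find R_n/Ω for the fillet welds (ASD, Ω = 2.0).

Effective throat t_e = 0.707 × 0.625 = 0.4419 in.
Total length L = 33 in; A_we = 0.4419 × 33 = 14.58 in².
F_nw = 0.6 F_EXX = 0.6 × 60 = 36 ksi.
R_n = 36 × 14.58 = 524.9 kips; R_n/Ω = 524.9/2.0 = 262.5 kips.

R_n/Ω ≈ 262 kips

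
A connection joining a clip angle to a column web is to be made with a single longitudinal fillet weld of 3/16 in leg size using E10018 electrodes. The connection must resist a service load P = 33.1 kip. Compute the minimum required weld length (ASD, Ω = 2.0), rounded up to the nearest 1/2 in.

E100XX → F_EXX = 100 ksi.
Throat t_e = 0.707 × 0.1875 = 0.1326 in.
r_n/Ω = (0.6 × 100 × 0.1326) / 2.0 = 3.977 kip/in.
L_req = P / (r_n/Ω) = 33.1 / 3.977 = 8.323 in total.
Round up → use L = 8.5 in.

L = 8.5 in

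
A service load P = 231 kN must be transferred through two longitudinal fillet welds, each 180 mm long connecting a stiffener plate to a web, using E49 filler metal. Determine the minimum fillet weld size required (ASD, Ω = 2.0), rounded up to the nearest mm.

E49XX → F_EXX = 490 MPa.
Total weld length L = 360 mm.
Required throat t_e = P × Ω / (0.6 F_EXX × L) = 231 × 2.0 / (0.6 × 490 × 360 × 10⁻³) = 4.365 mm.
Required leg w = t_e / 0.707 = 6.174 mm → use 7 mm.

w = 7 mm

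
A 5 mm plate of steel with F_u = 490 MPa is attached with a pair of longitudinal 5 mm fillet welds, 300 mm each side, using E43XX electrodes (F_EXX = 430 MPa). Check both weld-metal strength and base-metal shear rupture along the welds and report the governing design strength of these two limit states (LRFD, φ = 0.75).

φR_n ≈ 410 kN (weld metal governs)

t_e = 0.707 × 5 = 3.535 mm; L = 600 mm.
Weld metal: φR_n = 0.75 × 0.6 × 430 × 3.535 × 600 × 10⁻³ = 410.4 kN.
Base metal (shear rupture): φR_n = 0.75 × 0.6 × 490 × 5 × 600 × 10⁻³ = 661.5 kN.
Governing: weld metal.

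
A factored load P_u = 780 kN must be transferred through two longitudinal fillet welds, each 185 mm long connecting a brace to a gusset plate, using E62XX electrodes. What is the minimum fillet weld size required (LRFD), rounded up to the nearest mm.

w = 11 mm

E62XX → F_EXX = 620 MPa.
Total weld length L = 370 mm.
Required throat t_e = P_u / (φ × 0.6 F_EXX × L) = 780 / (0.75 × 0.6 × 620 × 370 × 10⁻³) = 7.556 mm.
Required leg w = t_e / 0.707 = 10.69 mm → use 11 mm.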